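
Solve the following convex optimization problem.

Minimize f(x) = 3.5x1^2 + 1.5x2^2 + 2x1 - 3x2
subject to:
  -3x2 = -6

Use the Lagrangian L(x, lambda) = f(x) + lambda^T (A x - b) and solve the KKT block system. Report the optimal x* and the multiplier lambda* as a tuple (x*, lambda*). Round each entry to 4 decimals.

Form the Lagrangian:
  L(x, lambda) = (1/2) x^T Q x + c^T x + lambda^T (A x - b)
Stationarity (grad_x L = 0): Q x + c + A^T lambda = 0.
Primal feasibility: A x = b.

This gives the KKT block system:
  [ Q   A^T ] [ x     ]   [-c ]
  [ A    0  ] [ lambda ] = [ b ]

Solving the linear system:
  x*      = (-0.2857, 2)
  lambda* = (1)
  f(x*)   = -0.2857

x* = (-0.2857, 2), lambda* = (1)


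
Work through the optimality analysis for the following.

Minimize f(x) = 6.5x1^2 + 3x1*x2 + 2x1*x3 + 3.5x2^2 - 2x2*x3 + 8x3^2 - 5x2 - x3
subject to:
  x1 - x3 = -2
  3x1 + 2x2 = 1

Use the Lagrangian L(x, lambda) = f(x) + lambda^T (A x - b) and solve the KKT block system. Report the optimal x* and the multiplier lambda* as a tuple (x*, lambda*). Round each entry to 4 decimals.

Form the Lagrangian:
  L(x, lambda) = (1/2) x^T Q x + c^T x + lambda^T (A x - b)
Stationarity (grad_x L = 0): Q x + c + A^T lambda = 0.
Primal feasibility: A x = b.

This gives the KKT block system:
  [ Q   A^T ] [ x     ]   [-c ]
  [ A    0  ] [ lambda ] = [ b ]

Solving the linear system:
  x*      = (-0.9563, 1.9344, 1.0437)
  lambda* = (9.918, -1.7923)
  f(x*)   = 5.4563

x* = (-0.9563, 1.9344, 1.0437), lambda* = (9.918, -1.7923)


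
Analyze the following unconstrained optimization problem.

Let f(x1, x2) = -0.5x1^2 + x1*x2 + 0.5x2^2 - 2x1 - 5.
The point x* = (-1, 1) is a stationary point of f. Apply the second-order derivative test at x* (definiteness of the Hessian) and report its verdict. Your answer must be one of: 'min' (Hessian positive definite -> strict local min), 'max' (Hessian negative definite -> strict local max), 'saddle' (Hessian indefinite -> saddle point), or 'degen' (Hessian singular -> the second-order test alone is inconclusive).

Compute the Hessian H = grad^2 f:
  H = [[-1, 1], [1, 1]]
Verify stationarity: grad f(x*) = H x* + g = (0, 0).
Eigenvalues of H: -1.4142, 1.4142.
Eigenvalues have mixed signs, so H is indefinite -> x* is a saddle point.

saddle


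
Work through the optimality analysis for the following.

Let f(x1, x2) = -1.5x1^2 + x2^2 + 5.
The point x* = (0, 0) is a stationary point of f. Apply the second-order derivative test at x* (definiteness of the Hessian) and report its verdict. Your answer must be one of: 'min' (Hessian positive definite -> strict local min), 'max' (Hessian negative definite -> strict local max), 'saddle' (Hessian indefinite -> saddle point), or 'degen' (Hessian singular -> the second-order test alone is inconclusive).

Compute the Hessian H = grad^2 f:
  H = [[-3, 0], [0, 2]]
Verify stationarity: grad f(x*) = H x* + g = (0, 0).
Eigenvalues of H: -3, 2.
Eigenvalues have mixed signs, so H is indefinite -> x* is a saddle point.

saddle


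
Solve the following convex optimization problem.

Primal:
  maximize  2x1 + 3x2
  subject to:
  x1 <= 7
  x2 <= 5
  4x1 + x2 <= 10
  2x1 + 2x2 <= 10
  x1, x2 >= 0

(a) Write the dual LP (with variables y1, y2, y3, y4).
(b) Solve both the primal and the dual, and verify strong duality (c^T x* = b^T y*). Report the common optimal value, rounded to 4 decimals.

The standard primal-dual pair for 'max c^T x s.t. A x <= b, x >= 0' is:
  Dual:  min b^T y  s.t.  A^T y >= c,  y >= 0.

So the dual LP is:
  minimize  7y1 + 5y2 + 10y3 + 10y4
  subject to:
    y1 + 4y3 + 2y4 >= 2
    y2 + y3 + 2y4 >= 3
    y1, y2, y3, y4 >= 0

Solving the primal: x* = (0, 5).
  primal value c^T x* = 15.
Solving the dual: y* = (0, 1, 0, 1).
  dual value b^T y* = 15.
Strong duality: c^T x* = b^T y*. Confirmed.

15


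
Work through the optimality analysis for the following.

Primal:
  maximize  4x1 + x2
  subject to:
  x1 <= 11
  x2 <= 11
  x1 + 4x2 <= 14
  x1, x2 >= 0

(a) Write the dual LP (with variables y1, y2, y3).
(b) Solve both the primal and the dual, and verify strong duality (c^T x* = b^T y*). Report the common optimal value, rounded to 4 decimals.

The standard primal-dual pair for 'max c^T x s.t. A x <= b, x >= 0' is:
  Dual:  min b^T y  s.t.  A^T y >= c,  y >= 0.

So the dual LP is:
  minimize  11y1 + 11y2 + 14y3
  subject to:
    y1 + y3 >= 4
    y2 + 4y3 >= 1
    y1, y2, y3 >= 0

Solving the primal: x* = (11, 0.75).
  primal value c^T x* = 44.75.
Solving the dual: y* = (3.75, 0, 0.25).
  dual value b^T y* = 44.75.
Strong duality: c^T x* = b^T y*. Confirmed.

44.75


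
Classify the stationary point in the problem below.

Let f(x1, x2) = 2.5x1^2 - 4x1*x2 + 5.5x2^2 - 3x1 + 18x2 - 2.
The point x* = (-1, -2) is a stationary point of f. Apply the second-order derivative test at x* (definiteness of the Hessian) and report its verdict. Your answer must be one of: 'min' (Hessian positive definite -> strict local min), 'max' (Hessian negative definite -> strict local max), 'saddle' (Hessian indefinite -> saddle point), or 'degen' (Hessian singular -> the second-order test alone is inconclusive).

Compute the Hessian H = grad^2 f:
  H = [[5, -4], [-4, 11]]
Verify stationarity: grad f(x*) = H x* + g = (0, 0).
Eigenvalues of H: 3, 13.
Both eigenvalues > 0, so H is positive definite -> x* is a strict local min.

min


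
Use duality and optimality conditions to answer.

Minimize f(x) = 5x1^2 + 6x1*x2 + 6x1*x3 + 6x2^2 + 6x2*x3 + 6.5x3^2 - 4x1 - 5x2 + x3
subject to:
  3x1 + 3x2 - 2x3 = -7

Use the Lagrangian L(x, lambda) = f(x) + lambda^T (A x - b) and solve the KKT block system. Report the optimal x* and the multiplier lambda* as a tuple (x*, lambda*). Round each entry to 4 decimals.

Form the Lagrangian:
  L(x, lambda) = (1/2) x^T Q x + c^T x + lambda^T (A x - b)
Stationarity (grad_x L = 0): Q x + c + A^T lambda = 0.
Primal feasibility: A x = b.

This gives the KKT block system:
  [ Q   A^T ] [ x     ]   [-c ]
  [ A    0  ] [ lambda ] = [ b ]

Solving the linear system:
  x*      = (-1.031, -0.5207, 1.1725)
  lambda* = (3.4663)
  f(x*)   = 16.082

x* = (-1.031, -0.5207, 1.1725), lambda* = (3.4663)


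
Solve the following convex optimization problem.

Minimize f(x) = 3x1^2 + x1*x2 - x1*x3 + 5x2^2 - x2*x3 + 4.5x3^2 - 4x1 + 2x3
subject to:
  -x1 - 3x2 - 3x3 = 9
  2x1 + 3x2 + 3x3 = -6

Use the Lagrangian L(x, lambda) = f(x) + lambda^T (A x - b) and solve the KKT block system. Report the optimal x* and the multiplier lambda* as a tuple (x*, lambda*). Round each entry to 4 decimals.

Form the Lagrangian:
  L(x, lambda) = (1/2) x^T Q x + c^T x + lambda^T (A x - b)
Stationarity (grad_x L = 0): Q x + c + A^T lambda = 0.
Primal feasibility: A x = b.

This gives the KKT block system:
  [ Q   A^T ] [ x     ]   [-c ]
  [ A    0  ] [ lambda ] = [ b ]

Solving the linear system:
  x*      = (3, -2.0952, -1.9048)
  lambda* = (-24.5079, -19.1587)
  f(x*)   = 44.9048

x* = (3, -2.0952, -1.9048), lambda* = (-24.5079, -19.1587)


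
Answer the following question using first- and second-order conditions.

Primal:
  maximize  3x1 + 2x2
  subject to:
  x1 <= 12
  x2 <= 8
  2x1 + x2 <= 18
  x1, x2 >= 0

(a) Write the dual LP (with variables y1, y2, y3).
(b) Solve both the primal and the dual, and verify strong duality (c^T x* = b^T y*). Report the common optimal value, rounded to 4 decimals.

The standard primal-dual pair for 'max c^T x s.t. A x <= b, x >= 0' is:
  Dual:  min b^T y  s.t.  A^T y >= c,  y >= 0.

So the dual LP is:
  minimize  12y1 + 8y2 + 18y3
  subject to:
    y1 + 2y3 >= 3
    y2 + y3 >= 2
    y1, y2, y3 >= 0

Solving the primal: x* = (5, 8).
  primal value c^T x* = 31.
Solving the dual: y* = (0, 0.5, 1.5).
  dual value b^T y* = 31.
Strong duality: c^T x* = b^T y*. Confirmed.

31


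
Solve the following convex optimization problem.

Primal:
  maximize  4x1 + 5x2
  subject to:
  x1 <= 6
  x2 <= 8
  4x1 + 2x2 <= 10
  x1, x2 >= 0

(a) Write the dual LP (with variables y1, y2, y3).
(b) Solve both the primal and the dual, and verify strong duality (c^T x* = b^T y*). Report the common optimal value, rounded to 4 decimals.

The standard primal-dual pair for 'max c^T x s.t. A x <= b, x >= 0' is:
  Dual:  min b^T y  s.t.  A^T y >= c,  y >= 0.

So the dual LP is:
  minimize  6y1 + 8y2 + 10y3
  subject to:
    y1 + 4y3 >= 4
    y2 + 2y3 >= 5
    y1, y2, y3 >= 0

Solving the primal: x* = (0, 5).
  primal value c^T x* = 25.
Solving the dual: y* = (0, 0, 2.5).
  dual value b^T y* = 25.
Strong duality: c^T x* = b^T y*. Confirmed.

25


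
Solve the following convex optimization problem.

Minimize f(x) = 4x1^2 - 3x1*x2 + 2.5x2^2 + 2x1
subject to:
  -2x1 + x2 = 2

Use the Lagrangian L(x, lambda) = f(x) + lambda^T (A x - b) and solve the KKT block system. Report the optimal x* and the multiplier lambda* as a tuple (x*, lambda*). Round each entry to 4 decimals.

Form the Lagrangian:
  L(x, lambda) = (1/2) x^T Q x + c^T x + lambda^T (A x - b)
Stationarity (grad_x L = 0): Q x + c + A^T lambda = 0.
Primal feasibility: A x = b.

This gives the KKT block system:
  [ Q   A^T ] [ x     ]   [-c ]
  [ A    0  ] [ lambda ] = [ b ]

Solving the linear system:
  x*      = (-1, 0)
  lambda* = (-3)
  f(x*)   = 2

x* = (-1, 0), lambda* = (-3)


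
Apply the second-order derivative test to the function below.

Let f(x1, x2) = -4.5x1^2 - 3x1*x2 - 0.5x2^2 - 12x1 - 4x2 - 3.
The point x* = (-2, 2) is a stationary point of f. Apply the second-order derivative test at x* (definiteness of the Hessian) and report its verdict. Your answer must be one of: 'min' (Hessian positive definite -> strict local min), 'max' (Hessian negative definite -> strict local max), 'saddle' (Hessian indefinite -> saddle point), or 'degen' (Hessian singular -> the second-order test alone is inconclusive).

Compute the Hessian H = grad^2 f:
  H = [[-9, -3], [-3, -1]]
Verify stationarity: grad f(x*) = H x* + g = (0, 0).
Eigenvalues of H: -10, 0.
H has a zero eigenvalue (singular; negative semidefinite but not definite), so H is neither positive definite, negative definite, nor indefinite. The second-order test alone is inconclusive -> degen.
(Indeed, f is constant along the null direction of H through x*, so x* is not a strict local extremum.)

degen


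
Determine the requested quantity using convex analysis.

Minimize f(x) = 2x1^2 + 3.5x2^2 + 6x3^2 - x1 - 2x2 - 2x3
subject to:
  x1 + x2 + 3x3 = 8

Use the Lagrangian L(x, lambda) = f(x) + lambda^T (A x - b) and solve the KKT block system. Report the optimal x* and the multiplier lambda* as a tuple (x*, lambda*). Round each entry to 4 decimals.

Form the Lagrangian:
  L(x, lambda) = (1/2) x^T Q x + c^T x + lambda^T (A x - b)
Stationarity (grad_x L = 0): Q x + c + A^T lambda = 0.
Primal feasibility: A x = b.

This gives the KKT block system:
  [ Q   A^T ] [ x     ]   [-c ]
  [ A    0  ] [ lambda ] = [ b ]

Solving the linear system:
  x*      = (1.7734, 1.1562, 1.6901)
  lambda* = (-6.0938)
  f(x*)   = 20.6419

x* = (1.7734, 1.1562, 1.6901), lambda* = (-6.0938)


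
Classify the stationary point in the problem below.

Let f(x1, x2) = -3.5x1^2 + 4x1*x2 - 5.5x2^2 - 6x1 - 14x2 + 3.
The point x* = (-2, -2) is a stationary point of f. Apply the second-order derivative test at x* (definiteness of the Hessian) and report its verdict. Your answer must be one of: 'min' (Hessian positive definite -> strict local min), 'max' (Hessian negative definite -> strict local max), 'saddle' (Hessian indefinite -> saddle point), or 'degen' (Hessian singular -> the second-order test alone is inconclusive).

Compute the Hessian H = grad^2 f:
  H = [[-7, 4], [4, -11]]
Verify stationarity: grad f(x*) = H x* + g = (0, 0).
Eigenvalues of H: -13.4721, -4.5279.
Both eigenvalues < 0, so H is negative definite -> x* is a strict local max.

max


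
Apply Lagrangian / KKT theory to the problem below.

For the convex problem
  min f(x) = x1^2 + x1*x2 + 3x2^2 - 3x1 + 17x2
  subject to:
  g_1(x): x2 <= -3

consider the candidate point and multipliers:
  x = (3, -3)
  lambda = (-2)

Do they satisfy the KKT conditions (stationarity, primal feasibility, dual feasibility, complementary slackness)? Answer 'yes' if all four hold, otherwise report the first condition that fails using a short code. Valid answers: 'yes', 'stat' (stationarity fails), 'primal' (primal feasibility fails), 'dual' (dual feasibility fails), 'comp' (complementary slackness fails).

Gradient of f: grad f(x) = Q x + c = (0, 2)
Constraint values g_i(x) = a_i^T x - b_i:
  g_1((3, -3)) = 0
Stationarity residual: grad f(x) + sum_i lambda_i a_i = (0, 0)
  -> stationarity OK
Primal feasibility (all g_i <= 0): OK
Dual feasibility (all lambda_i >= 0): FAILS
Complementary slackness (lambda_i * g_i(x) = 0 for all i): OK

Verdict: the first failing condition is dual_feasibility -> dual.

dual


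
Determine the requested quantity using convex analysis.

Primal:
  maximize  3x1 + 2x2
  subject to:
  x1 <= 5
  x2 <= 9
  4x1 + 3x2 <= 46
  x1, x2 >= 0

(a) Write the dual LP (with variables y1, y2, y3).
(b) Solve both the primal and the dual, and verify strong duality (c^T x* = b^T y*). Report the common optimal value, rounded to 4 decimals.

The standard primal-dual pair for 'max c^T x s.t. A x <= b, x >= 0' is:
  Dual:  min b^T y  s.t.  A^T y >= c,  y >= 0.

So the dual LP is:
  minimize  5y1 + 9y2 + 46y3
  subject to:
    y1 + 4y3 >= 3
    y2 + 3y3 >= 2
    y1, y2, y3 >= 0

Solving the primal: x* = (5, 8.6667).
  primal value c^T x* = 32.3333.
Solving the dual: y* = (0.3333, 0, 0.6667).
  dual value b^T y* = 32.3333.
Strong duality: c^T x* = b^T y*. Confirmed.

32.3333


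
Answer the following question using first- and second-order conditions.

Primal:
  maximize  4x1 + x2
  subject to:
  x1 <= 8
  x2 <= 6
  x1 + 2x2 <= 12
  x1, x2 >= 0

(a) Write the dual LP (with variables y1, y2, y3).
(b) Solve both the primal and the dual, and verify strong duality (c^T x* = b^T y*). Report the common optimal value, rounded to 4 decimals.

The standard primal-dual pair for 'max c^T x s.t. A x <= b, x >= 0' is:
  Dual:  min b^T y  s.t.  A^T y >= c,  y >= 0.

So the dual LP is:
  minimize  8y1 + 6y2 + 12y3
  subject to:
    y1 + y3 >= 4
    y2 + 2y3 >= 1
    y1, y2, y3 >= 0

Solving the primal: x* = (8, 2).
  primal value c^T x* = 34.
Solving the dual: y* = (3.5, 0, 0.5).
  dual value b^T y* = 34.
Strong duality: c^T x* = b^T y*. Confirmed.

34


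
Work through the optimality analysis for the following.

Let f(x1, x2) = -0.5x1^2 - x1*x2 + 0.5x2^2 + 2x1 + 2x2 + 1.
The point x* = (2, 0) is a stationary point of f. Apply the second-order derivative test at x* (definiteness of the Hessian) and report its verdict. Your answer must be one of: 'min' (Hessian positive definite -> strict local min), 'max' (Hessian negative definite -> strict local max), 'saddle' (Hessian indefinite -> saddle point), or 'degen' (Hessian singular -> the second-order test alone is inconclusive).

Compute the Hessian H = grad^2 f:
  H = [[-1, -1], [-1, 1]]
Verify stationarity: grad f(x*) = H x* + g = (0, 0).
Eigenvalues of H: -1.4142, 1.4142.
Eigenvalues have mixed signs, so H is indefinite -> x* is a saddle point.

saddle


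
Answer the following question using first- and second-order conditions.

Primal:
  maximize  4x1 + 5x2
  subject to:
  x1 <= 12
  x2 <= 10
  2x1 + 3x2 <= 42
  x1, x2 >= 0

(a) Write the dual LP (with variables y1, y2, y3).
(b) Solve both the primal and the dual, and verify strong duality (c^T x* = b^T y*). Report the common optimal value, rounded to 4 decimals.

The standard primal-dual pair for 'max c^T x s.t. A x <= b, x >= 0' is:
  Dual:  min b^T y  s.t.  A^T y >= c,  y >= 0.

So the dual LP is:
  minimize  12y1 + 10y2 + 42y3
  subject to:
    y1 + 2y3 >= 4
    y2 + 3y3 >= 5
    y1, y2, y3 >= 0

Solving the primal: x* = (12, 6).
  primal value c^T x* = 78.
Solving the dual: y* = (0.6667, 0, 1.6667).
  dual value b^T y* = 78.
Strong duality: c^T x* = b^T y*. Confirmed.

78


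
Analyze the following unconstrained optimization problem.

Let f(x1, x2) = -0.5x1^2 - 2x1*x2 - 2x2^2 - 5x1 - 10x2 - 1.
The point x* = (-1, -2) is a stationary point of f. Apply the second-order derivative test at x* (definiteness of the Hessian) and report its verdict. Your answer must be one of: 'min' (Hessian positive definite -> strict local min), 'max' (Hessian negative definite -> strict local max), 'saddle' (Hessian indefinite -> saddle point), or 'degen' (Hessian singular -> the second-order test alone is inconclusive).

Compute the Hessian H = grad^2 f:
  H = [[-1, -2], [-2, -4]]
Verify stationarity: grad f(x*) = H x* + g = (0, 0).
Eigenvalues of H: -5, 0.
H has a zero eigenvalue (singular; negative semidefinite but not definite), so H is neither positive definite, negative definite, nor indefinite. The second-order test alone is inconclusive -> degen.
(Indeed, f is constant along the null direction of H through x*, so x* is not a strict local extremum.)

degen


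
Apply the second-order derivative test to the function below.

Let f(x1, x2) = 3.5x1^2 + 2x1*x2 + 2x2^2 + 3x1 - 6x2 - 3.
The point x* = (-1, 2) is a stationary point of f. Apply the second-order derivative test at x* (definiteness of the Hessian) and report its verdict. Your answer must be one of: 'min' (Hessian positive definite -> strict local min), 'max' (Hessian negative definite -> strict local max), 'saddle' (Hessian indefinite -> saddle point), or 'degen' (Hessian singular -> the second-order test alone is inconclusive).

Compute the Hessian H = grad^2 f:
  H = [[7, 2], [2, 4]]
Verify stationarity: grad f(x*) = H x* + g = (0, 0).
Eigenvalues of H: 3, 8.
Both eigenvalues > 0, so H is positive definite -> x* is a strict local min.

min


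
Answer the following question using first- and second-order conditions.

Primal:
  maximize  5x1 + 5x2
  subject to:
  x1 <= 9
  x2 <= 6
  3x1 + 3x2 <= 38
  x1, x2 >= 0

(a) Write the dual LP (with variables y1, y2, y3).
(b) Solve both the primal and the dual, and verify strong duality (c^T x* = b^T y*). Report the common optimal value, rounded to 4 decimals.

The standard primal-dual pair for 'max c^T x s.t. A x <= b, x >= 0' is:
  Dual:  min b^T y  s.t.  A^T y >= c,  y >= 0.

So the dual LP is:
  minimize  9y1 + 6y2 + 38y3
  subject to:
    y1 + 3y3 >= 5
    y2 + 3y3 >= 5
    y1, y2, y3 >= 0

Solving the primal: x* = (6.6667, 6).
  primal value c^T x* = 63.3333.
Solving the dual: y* = (0, 0, 1.6667).
  dual value b^T y* = 63.3333.
Strong duality: c^T x* = b^T y*. Confirmed.

63.3333


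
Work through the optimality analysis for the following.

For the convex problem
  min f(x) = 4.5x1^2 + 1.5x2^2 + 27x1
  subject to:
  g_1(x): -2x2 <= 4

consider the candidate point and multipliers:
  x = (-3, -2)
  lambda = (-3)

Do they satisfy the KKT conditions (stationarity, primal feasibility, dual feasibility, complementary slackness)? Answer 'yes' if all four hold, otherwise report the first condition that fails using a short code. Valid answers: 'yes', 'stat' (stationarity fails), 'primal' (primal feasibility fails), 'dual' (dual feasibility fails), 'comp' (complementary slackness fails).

Gradient of f: grad f(x) = Q x + c = (0, -6)
Constraint values g_i(x) = a_i^T x - b_i:
  g_1((-3, -2)) = 0
Stationarity residual: grad f(x) + sum_i lambda_i a_i = (0, 0)
  -> stationarity OK
Primal feasibility (all g_i <= 0): OK
Dual feasibility (all lambda_i >= 0): FAILS
Complementary slackness (lambda_i * g_i(x) = 0 for all i): OK

Verdict: the first failing condition is dual_feasibility -> dual.

dual


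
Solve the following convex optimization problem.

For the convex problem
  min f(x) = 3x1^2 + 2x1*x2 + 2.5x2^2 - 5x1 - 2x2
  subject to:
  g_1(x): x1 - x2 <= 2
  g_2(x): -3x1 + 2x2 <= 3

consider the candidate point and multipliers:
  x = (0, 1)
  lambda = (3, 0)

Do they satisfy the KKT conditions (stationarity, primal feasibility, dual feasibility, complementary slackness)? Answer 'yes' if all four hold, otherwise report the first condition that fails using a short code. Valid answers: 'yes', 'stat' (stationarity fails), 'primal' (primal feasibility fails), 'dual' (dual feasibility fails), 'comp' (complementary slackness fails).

Gradient of f: grad f(x) = Q x + c = (-3, 3)
Constraint values g_i(x) = a_i^T x - b_i:
  g_1((0, 1)) = -3
  g_2((0, 1)) = -1
Stationarity residual: grad f(x) + sum_i lambda_i a_i = (0, 0)
  -> stationarity OK
Primal feasibility (all g_i <= 0): OK
Dual feasibility (all lambda_i >= 0): OK
Complementary slackness (lambda_i * g_i(x) = 0 for all i): FAILS

Verdict: the first failing condition is complementary_slackness -> comp.

comp


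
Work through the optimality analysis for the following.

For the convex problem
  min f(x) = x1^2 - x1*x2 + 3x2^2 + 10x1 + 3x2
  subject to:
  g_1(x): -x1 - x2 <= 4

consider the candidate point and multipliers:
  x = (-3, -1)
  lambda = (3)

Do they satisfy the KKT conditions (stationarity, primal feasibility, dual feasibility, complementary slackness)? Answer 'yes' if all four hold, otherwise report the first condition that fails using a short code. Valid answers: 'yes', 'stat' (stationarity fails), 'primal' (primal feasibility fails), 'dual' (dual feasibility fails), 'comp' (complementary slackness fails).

Gradient of f: grad f(x) = Q x + c = (5, 0)
Constraint values g_i(x) = a_i^T x - b_i:
  g_1((-3, -1)) = 0
Stationarity residual: grad f(x) + sum_i lambda_i a_i = (2, -3)
  -> stationarity FAILS
Primal feasibility (all g_i <= 0): OK
Dual feasibility (all lambda_i >= 0): OK
Complementary slackness (lambda_i * g_i(x) = 0 for all i): OK

Verdict: the first failing condition is stationarity -> stat.

stat


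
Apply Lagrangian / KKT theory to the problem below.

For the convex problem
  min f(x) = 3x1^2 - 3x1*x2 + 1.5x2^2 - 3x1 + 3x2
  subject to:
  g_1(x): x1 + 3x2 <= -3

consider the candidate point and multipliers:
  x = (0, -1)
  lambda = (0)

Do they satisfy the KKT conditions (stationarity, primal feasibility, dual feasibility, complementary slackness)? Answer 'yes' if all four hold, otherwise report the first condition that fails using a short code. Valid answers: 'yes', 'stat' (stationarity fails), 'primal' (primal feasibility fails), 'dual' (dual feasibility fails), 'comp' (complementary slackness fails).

Gradient of f: grad f(x) = Q x + c = (0, 0)
Constraint values g_i(x) = a_i^T x - b_i:
  g_1((0, -1)) = 0
Stationarity residual: grad f(x) + sum_i lambda_i a_i = (0, 0)
  -> stationarity OK
Primal feasibility (all g_i <= 0): OK
Dual feasibility (all lambda_i >= 0): OK
Complementary slackness (lambda_i * g_i(x) = 0 for all i): OK

Verdict: yes, KKT holds.

yes


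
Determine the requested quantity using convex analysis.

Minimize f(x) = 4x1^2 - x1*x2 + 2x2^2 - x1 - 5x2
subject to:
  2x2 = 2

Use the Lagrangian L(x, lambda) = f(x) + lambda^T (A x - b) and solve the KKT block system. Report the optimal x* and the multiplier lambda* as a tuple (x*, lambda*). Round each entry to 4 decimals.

Form the Lagrangian:
  L(x, lambda) = (1/2) x^T Q x + c^T x + lambda^T (A x - b)
Stationarity (grad_x L = 0): Q x + c + A^T lambda = 0.
Primal feasibility: A x = b.

This gives the KKT block system:
  [ Q   A^T ] [ x     ]   [-c ]
  [ A    0  ] [ lambda ] = [ b ]

Solving the linear system:
  x*      = (0.25, 1)
  lambda* = (0.625)
  f(x*)   = -3.25

x* = (0.25, 1), lambda* = (0.625)


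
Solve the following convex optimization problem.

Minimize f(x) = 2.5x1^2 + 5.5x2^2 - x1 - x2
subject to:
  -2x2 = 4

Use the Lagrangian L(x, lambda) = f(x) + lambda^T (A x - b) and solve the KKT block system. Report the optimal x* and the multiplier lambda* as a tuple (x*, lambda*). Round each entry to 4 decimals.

Form the Lagrangian:
  L(x, lambda) = (1/2) x^T Q x + c^T x + lambda^T (A x - b)
Stationarity (grad_x L = 0): Q x + c + A^T lambda = 0.
Primal feasibility: A x = b.

This gives the KKT block system:
  [ Q   A^T ] [ x     ]   [-c ]
  [ A    0  ] [ lambda ] = [ b ]

Solving the linear system:
  x*      = (0.2, -2)
  lambda* = (-11.5)
  f(x*)   = 23.9

x* = (0.2, -2), lambda* = (-11.5)


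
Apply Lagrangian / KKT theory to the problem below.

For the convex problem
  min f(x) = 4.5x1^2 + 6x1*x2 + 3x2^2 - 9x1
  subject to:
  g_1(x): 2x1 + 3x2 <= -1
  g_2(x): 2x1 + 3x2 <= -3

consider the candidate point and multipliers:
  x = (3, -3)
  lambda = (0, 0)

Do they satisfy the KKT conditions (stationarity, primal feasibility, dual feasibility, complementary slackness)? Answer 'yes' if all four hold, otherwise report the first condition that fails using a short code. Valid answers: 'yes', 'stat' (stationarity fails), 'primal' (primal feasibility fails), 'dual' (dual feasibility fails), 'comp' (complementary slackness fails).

Gradient of f: grad f(x) = Q x + c = (0, 0)
Constraint values g_i(x) = a_i^T x - b_i:
  g_1((3, -3)) = -2
  g_2((3, -3)) = 0
Stationarity residual: grad f(x) + sum_i lambda_i a_i = (0, 0)
  -> stationarity OK
Primal feasibility (all g_i <= 0): OK
Dual feasibility (all lambda_i >= 0): OK
Complementary slackness (lambda_i * g_i(x) = 0 for all i): OK

Verdict: yes, KKT holds.

yes


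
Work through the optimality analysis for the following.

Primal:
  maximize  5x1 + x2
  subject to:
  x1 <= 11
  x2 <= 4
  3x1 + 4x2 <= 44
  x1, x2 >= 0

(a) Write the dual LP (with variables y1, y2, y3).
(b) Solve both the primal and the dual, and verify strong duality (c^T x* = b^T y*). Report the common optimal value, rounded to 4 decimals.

The standard primal-dual pair for 'max c^T x s.t. A x <= b, x >= 0' is:
  Dual:  min b^T y  s.t.  A^T y >= c,  y >= 0.

So the dual LP is:
  minimize  11y1 + 4y2 + 44y3
  subject to:
    y1 + 3y3 >= 5
    y2 + 4y3 >= 1
    y1, y2, y3 >= 0

Solving the primal: x* = (11, 2.75).
  primal value c^T x* = 57.75.
Solving the dual: y* = (4.25, 0, 0.25).
  dual value b^T y* = 57.75.
Strong duality: c^T x* = b^T y*. Confirmed.

57.75


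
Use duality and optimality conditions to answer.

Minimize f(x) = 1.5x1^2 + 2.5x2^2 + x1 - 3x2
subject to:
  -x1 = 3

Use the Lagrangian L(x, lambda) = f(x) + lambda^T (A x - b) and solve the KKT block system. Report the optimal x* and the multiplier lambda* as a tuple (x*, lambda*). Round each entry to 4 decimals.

Form the Lagrangian:
  L(x, lambda) = (1/2) x^T Q x + c^T x + lambda^T (A x - b)
Stationarity (grad_x L = 0): Q x + c + A^T lambda = 0.
Primal feasibility: A x = b.

This gives the KKT block system:
  [ Q   A^T ] [ x     ]   [-c ]
  [ A    0  ] [ lambda ] = [ b ]

Solving the linear system:
  x*      = (-3, 0.6)
  lambda* = (-8)
  f(x*)   = 9.6

x* = (-3, 0.6), lambda* = (-8)


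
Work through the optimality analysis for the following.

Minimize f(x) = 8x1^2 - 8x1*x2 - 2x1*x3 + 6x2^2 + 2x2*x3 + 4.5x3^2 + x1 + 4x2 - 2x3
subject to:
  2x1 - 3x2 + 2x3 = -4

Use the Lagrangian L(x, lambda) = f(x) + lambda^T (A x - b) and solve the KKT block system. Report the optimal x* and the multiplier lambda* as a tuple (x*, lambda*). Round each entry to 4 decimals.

Form the Lagrangian:
  L(x, lambda) = (1/2) x^T Q x + c^T x + lambda^T (A x - b)
Stationarity (grad_x L = 0): Q x + c + A^T lambda = 0.
Primal feasibility: A x = b.

This gives the KKT block system:
  [ Q   A^T ] [ x     ]   [-c ]
  [ A    0  ] [ lambda ] = [ b ]

Solving the linear system:
  x*      = (-0.3962, 0.5098, -0.8391)
  lambda* = (3.8698)
  f(x*)   = 9.4002

x* = (-0.3962, 0.5098, -0.8391), lambda* = (3.8698)


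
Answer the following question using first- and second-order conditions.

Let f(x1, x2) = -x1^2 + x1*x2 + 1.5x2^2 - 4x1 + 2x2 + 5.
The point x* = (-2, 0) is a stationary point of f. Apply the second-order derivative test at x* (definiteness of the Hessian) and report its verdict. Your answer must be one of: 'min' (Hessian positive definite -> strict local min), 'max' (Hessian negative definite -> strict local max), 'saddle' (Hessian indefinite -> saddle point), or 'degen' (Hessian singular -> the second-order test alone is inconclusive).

Compute the Hessian H = grad^2 f:
  H = [[-2, 1], [1, 3]]
Verify stationarity: grad f(x*) = H x* + g = (0, 0).
Eigenvalues of H: -2.1926, 3.1926.
Eigenvalues have mixed signs, so H is indefinite -> x* is a saddle point.

saddle


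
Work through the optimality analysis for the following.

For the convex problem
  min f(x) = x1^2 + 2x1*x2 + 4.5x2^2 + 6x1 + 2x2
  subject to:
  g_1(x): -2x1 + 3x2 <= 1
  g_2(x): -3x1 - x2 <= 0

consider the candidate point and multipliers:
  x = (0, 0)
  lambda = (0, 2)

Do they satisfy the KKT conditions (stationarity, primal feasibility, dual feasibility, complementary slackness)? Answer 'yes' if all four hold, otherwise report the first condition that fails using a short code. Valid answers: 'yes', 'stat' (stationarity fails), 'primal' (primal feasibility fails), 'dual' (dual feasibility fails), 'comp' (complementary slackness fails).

Gradient of f: grad f(x) = Q x + c = (6, 2)
Constraint values g_i(x) = a_i^T x - b_i:
  g_1((0, 0)) = -1
  g_2((0, 0)) = 0
Stationarity residual: grad f(x) + sum_i lambda_i a_i = (0, 0)
  -> stationarity OK
Primal feasibility (all g_i <= 0): OK
Dual feasibility (all lambda_i >= 0): OK
Complementary slackness (lambda_i * g_i(x) = 0 for all i): OK

Verdict: yes, KKT holds.

yes


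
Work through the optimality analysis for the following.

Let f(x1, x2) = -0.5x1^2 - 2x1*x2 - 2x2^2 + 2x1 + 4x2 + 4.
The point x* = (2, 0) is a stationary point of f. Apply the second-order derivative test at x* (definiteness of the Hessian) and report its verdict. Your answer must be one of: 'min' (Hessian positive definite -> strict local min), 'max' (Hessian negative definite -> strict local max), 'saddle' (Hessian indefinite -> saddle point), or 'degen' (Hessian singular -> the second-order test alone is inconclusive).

Compute the Hessian H = grad^2 f:
  H = [[-1, -2], [-2, -4]]
Verify stationarity: grad f(x*) = H x* + g = (0, 0).
Eigenvalues of H: -5, 0.
H has a zero eigenvalue (singular; negative semidefinite but not definite), so H is neither positive definite, negative definite, nor indefinite. The second-order test alone is inconclusive -> degen.
(Indeed, f is constant along the null direction of H through x*, so x* is not a strict local extremum.)

degen


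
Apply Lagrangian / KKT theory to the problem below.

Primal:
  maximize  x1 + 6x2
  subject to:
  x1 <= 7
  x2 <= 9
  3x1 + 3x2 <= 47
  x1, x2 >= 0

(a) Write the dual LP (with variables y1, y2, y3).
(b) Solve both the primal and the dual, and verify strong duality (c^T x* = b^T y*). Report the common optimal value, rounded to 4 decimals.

The standard primal-dual pair for 'max c^T x s.t. A x <= b, x >= 0' is:
  Dual:  min b^T y  s.t.  A^T y >= c,  y >= 0.

So the dual LP is:
  minimize  7y1 + 9y2 + 47y3
  subject to:
    y1 + 3y3 >= 1
    y2 + 3y3 >= 6
    y1, y2, y3 >= 0

Solving the primal: x* = (6.6667, 9).
  primal value c^T x* = 60.6667.
Solving the dual: y* = (0, 5, 0.3333).
  dual value b^T y* = 60.6667.
Strong duality: c^T x* = b^T y*. Confirmed.

60.6667


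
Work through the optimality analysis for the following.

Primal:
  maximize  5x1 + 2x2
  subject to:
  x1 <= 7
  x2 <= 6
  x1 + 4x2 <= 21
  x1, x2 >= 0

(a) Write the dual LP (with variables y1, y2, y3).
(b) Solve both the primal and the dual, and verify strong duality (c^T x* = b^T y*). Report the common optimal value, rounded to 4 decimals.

The standard primal-dual pair for 'max c^T x s.t. A x <= b, x >= 0' is:
  Dual:  min b^T y  s.t.  A^T y >= c,  y >= 0.

So the dual LP is:
  minimize  7y1 + 6y2 + 21y3
  subject to:
    y1 + y3 >= 5
    y2 + 4y3 >= 2
    y1, y2, y3 >= 0

Solving the primal: x* = (7, 3.5).
  primal value c^T x* = 42.
Solving the dual: y* = (4.5, 0, 0.5).
  dual value b^T y* = 42.
Strong duality: c^T x* = b^T y*. Confirmed.

42


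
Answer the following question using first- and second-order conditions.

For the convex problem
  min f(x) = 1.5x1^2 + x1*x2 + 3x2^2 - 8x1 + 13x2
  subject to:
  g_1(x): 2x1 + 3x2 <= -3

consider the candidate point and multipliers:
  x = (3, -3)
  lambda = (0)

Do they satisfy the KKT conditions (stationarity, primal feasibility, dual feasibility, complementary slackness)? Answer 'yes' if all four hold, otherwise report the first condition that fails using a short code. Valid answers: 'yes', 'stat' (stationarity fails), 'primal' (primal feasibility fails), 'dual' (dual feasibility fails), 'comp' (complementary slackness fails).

Gradient of f: grad f(x) = Q x + c = (-2, -2)
Constraint values g_i(x) = a_i^T x - b_i:
  g_1((3, -3)) = 0
Stationarity residual: grad f(x) + sum_i lambda_i a_i = (-2, -2)
  -> stationarity FAILS
Primal feasibility (all g_i <= 0): OK
Dual feasibility (all lambda_i >= 0): OK
Complementary slackness (lambda_i * g_i(x) = 0 for all i): OK

Verdict: the first failing condition is stationarity -> stat.

stat


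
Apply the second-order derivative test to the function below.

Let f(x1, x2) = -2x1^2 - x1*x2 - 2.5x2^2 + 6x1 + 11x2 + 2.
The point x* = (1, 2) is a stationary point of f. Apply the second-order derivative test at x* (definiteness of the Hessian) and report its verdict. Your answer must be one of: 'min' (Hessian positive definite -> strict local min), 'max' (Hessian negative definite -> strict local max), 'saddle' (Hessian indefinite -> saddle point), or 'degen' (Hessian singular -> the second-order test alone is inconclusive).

Compute the Hessian H = grad^2 f:
  H = [[-4, -1], [-1, -5]]
Verify stationarity: grad f(x*) = H x* + g = (0, 0).
Eigenvalues of H: -5.618, -3.382.
Both eigenvalues < 0, so H is negative definite -> x* is a strict local max.

max


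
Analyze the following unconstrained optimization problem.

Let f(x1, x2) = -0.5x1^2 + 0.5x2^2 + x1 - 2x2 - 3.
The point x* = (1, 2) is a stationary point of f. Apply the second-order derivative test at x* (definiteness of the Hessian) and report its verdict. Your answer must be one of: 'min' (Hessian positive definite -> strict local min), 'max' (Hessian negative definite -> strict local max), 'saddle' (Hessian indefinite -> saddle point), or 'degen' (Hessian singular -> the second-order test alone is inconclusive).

Compute the Hessian H = grad^2 f:
  H = [[-1, 0], [0, 1]]
Verify stationarity: grad f(x*) = H x* + g = (0, 0).
Eigenvalues of H: -1, 1.
Eigenvalues have mixed signs, so H is indefinite -> x* is a saddle point.

saddle


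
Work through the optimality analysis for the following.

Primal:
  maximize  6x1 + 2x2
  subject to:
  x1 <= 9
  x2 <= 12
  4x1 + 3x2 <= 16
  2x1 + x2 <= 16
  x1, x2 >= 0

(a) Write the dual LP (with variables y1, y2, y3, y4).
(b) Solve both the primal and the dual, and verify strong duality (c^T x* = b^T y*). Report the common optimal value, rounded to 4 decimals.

The standard primal-dual pair for 'max c^T x s.t. A x <= b, x >= 0' is:
  Dual:  min b^T y  s.t.  A^T y >= c,  y >= 0.

So the dual LP is:
  minimize  9y1 + 12y2 + 16y3 + 16y4
  subject to:
    y1 + 4y3 + 2y4 >= 6
    y2 + 3y3 + y4 >= 2
    y1, y2, y3, y4 >= 0

Solving the primal: x* = (4, 0).
  primal value c^T x* = 24.
Solving the dual: y* = (0, 0, 1.5, 0).
  dual value b^T y* = 24.
Strong duality: c^T x* = b^T y*. Confirmed.

24


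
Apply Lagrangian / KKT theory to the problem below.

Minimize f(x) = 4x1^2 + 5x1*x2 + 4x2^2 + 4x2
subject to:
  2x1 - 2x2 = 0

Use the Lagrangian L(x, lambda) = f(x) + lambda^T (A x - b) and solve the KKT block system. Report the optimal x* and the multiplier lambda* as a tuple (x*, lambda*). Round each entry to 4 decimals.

Form the Lagrangian:
  L(x, lambda) = (1/2) x^T Q x + c^T x + lambda^T (A x - b)
Stationarity (grad_x L = 0): Q x + c + A^T lambda = 0.
Primal feasibility: A x = b.

This gives the KKT block system:
  [ Q   A^T ] [ x     ]   [-c ]
  [ A    0  ] [ lambda ] = [ b ]

Solving the linear system:
  x*      = (-0.1538, -0.1538)
  lambda* = (1)
  f(x*)   = -0.3077

x* = (-0.1538, -0.1538), lambda* = (1)


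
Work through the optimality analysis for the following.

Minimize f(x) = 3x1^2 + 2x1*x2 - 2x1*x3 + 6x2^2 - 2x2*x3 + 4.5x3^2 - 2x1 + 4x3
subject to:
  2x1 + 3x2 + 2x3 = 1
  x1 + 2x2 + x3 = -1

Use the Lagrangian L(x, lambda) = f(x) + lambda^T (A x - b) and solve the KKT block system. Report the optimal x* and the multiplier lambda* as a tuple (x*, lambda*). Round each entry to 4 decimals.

Form the Lagrangian:
  L(x, lambda) = (1/2) x^T Q x + c^T x + lambda^T (A x - b)
Stationarity (grad_x L = 0): Q x + c + A^T lambda = 0.
Primal feasibility: A x = b.

This gives the KKT block system:
  [ Q   A^T ] [ x     ]   [-c ]
  [ A    0  ] [ lambda ] = [ b ]

Solving the linear system:
  x*      = (3.8421, -3, 1.1579)
  lambda* = (-56.1053, 99.4737)
  f(x*)   = 76.2632

x* = (3.8421, -3, 1.1579), lambda* = (-56.1053, 99.4737)


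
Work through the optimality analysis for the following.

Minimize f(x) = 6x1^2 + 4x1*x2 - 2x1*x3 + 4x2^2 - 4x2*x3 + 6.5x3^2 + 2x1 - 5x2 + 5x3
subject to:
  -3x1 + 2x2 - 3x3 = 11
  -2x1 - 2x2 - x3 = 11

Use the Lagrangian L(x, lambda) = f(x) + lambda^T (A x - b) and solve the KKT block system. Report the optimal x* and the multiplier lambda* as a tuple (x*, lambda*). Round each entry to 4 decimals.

Form the Lagrangian:
  L(x, lambda) = (1/2) x^T Q x + c^T x + lambda^T (A x - b)
Stationarity (grad_x L = 0): Q x + c + A^T lambda = 0.
Primal feasibility: A x = b.

This gives the KKT block system:
  [ Q   A^T ] [ x     ]   [-c ]
  [ A    0  ] [ lambda ] = [ b ]

Solving the linear system:
  x*      = (-2.3116, -1.8831, -2.6105)
  lambda* = (-1.8363, -11.2712)
  f(x*)   = 67.9613

x* = (-2.3116, -1.8831, -2.6105), lambda* = (-1.8363, -11.2712)


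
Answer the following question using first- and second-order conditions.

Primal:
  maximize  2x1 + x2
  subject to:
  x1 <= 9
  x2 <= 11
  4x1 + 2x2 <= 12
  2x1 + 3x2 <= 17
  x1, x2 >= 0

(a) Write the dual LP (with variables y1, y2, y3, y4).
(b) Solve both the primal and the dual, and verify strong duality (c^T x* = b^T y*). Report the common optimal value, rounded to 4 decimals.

The standard primal-dual pair for 'max c^T x s.t. A x <= b, x >= 0' is:
  Dual:  min b^T y  s.t.  A^T y >= c,  y >= 0.

So the dual LP is:
  minimize  9y1 + 11y2 + 12y3 + 17y4
  subject to:
    y1 + 4y3 + 2y4 >= 2
    y2 + 2y3 + 3y4 >= 1
    y1, y2, y3, y4 >= 0

Solving the primal: x* = (0.25, 5.5).
  primal value c^T x* = 6.
Solving the dual: y* = (0, 0, 0.5, 0).
  dual value b^T y* = 6.
Strong duality: c^T x* = b^T y*. Confirmed.

6


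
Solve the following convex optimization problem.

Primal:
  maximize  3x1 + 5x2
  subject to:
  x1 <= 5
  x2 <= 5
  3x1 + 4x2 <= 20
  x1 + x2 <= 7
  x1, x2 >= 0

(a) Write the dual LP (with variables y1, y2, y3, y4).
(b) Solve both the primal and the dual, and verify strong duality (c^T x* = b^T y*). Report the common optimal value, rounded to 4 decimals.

The standard primal-dual pair for 'max c^T x s.t. A x <= b, x >= 0' is:
  Dual:  min b^T y  s.t.  A^T y >= c,  y >= 0.

So the dual LP is:
  minimize  5y1 + 5y2 + 20y3 + 7y4
  subject to:
    y1 + 3y3 + y4 >= 3
    y2 + 4y3 + y4 >= 5
    y1, y2, y3, y4 >= 0

Solving the primal: x* = (0, 5).
  primal value c^T x* = 25.
Solving the dual: y* = (0, 1, 1, 0).
  dual value b^T y* = 25.
Strong duality: c^T x* = b^T y*. Confirmed.

25


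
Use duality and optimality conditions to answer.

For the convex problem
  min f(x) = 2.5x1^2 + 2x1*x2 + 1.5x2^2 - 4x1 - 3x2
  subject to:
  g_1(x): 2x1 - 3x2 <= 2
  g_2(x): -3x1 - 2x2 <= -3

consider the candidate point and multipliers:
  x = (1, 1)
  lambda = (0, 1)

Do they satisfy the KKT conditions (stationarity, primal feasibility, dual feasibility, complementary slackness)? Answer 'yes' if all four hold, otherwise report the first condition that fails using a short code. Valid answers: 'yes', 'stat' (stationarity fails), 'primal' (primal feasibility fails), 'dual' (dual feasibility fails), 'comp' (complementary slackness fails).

Gradient of f: grad f(x) = Q x + c = (3, 2)
Constraint values g_i(x) = a_i^T x - b_i:
  g_1((1, 1)) = -3
  g_2((1, 1)) = -2
Stationarity residual: grad f(x) + sum_i lambda_i a_i = (0, 0)
  -> stationarity OK
Primal feasibility (all g_i <= 0): OK
Dual feasibility (all lambda_i >= 0): OK
Complementary slackness (lambda_i * g_i(x) = 0 for all i): FAILS

Verdict: the first failing condition is complementary_slackness -> comp.

comp


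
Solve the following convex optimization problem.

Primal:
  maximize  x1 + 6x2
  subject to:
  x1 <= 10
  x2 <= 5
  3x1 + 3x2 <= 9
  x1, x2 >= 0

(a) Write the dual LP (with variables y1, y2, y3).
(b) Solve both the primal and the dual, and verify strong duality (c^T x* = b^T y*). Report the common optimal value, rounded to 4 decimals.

The standard primal-dual pair for 'max c^T x s.t. A x <= b, x >= 0' is:
  Dual:  min b^T y  s.t.  A^T y >= c,  y >= 0.

So the dual LP is:
  minimize  10y1 + 5y2 + 9y3
  subject to:
    y1 + 3y3 >= 1
    y2 + 3y3 >= 6
    y1, y2, y3 >= 0

Solving the primal: x* = (0, 3).
  primal value c^T x* = 18.
Solving the dual: y* = (0, 0, 2).
  dual value b^T y* = 18.
Strong duality: c^T x* = b^T y*. Confirmed.

18
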